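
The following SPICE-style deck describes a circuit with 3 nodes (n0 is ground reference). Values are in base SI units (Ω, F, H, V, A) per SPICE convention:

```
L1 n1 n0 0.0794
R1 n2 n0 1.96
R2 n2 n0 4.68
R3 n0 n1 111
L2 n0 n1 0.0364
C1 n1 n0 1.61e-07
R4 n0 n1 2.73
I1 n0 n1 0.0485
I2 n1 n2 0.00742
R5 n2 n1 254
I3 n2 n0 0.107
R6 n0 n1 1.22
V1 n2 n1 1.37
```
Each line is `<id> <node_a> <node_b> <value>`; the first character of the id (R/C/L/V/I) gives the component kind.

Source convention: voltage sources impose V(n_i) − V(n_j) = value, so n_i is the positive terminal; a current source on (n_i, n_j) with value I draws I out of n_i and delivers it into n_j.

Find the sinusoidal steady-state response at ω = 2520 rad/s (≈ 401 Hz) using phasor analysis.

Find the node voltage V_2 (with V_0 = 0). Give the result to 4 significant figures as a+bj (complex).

MNA unknowns: 2 node voltages V₁..V_2 plus 1 source current (V1)
L1: Y=0.000-0.004998j on G[1,0]
R1: Y=0.5102+0.000j on G[2,0]
R2: Y=0.2137+0.000j on G[2,0]
R3: Y=0.009009+0.000j on G[0,1]
L2: Y=0.000-0.01090j on G[0,1]
C1: Y=0.000+0.0004057j on G[1,0]
R4: Y=0.3663+0.000j on G[0,1]
I1: z[0]−=0.0485, z[1]+=0.0485
I2: z[1]−=0.00742, z[2]+=0.00742
R5: Y=0.003937+0.000j on G[2,1]
I3: z[2]−=0.107, z[0]+=0.107
R6: Y=0.8197+0.000j on G[0,1]
V1: row V2−V1=1.37, i_V1 at 2,1
solve → V1=-0.5473-0.004419j, V2=0.8227-0.004419j
aux → i_V1=-0.7005+0.003199j

0.8227-0.004419j V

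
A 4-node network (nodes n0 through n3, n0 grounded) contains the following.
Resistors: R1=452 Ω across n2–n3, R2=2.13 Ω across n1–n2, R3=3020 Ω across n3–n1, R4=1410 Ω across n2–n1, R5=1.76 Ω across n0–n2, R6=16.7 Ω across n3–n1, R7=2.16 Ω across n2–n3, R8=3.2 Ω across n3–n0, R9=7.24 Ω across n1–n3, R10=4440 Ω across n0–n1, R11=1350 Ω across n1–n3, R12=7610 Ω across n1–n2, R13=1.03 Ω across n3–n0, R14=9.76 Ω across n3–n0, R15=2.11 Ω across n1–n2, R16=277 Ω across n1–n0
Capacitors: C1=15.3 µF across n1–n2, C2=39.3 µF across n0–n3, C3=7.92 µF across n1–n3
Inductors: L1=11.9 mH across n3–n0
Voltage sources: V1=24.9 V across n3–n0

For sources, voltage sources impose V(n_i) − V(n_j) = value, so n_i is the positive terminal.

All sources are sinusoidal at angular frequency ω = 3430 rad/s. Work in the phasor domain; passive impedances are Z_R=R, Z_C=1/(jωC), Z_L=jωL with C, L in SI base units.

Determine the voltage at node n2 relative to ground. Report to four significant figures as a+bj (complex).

13.05+0.1986j V

MNA unknowns: 3 node voltages V₁..V_3 plus 1 source current (V1)
R1: Y=0.002212+0.000j on G[2,3]
R2: Y=0.4695+0.000j on G[1,2]
R3: Y=0.0003311+0.000j on G[3,1]
C1: Y=0.000+0.05248j on G[1,2]
R4: Y=0.0007092+0.000j on G[2,1]
R5: Y=0.5682+0.000j on G[0,2]
R6: Y=0.05988+0.000j on G[3,1]
R7: Y=0.4630+0.000j on G[2,3]
R8: Y=0.3125+0.000j on G[3,0]
R9: Y=0.1381+0.000j on G[1,3]
R10: Y=0.0002252+0.000j on G[0,1]
R11: Y=0.0007407+0.000j on G[1,3]
R12: Y=0.0001314+0.000j on G[1,2]
R13: Y=0.9709+0.000j on G[3,0]
R14: Y=0.1025+0.000j on G[3,0]
R15: Y=0.4739+0.000j on G[1,2]
C2: Y=0.000+0.1348j on G[0,3]
L1: Y=0.000-0.02450j on G[3,0]
C3: Y=0.000+0.02717j on G[1,3]
R16: Y=0.003610+0.000j on G[1,0]
V1: row V3−V0=24.9, i_V1 at 3,0
solve → V1=15.08+0.3035j, V2=13.05+0.1986j, V3=24.90+0.000j
aux → i_V1=-41.98-2.860j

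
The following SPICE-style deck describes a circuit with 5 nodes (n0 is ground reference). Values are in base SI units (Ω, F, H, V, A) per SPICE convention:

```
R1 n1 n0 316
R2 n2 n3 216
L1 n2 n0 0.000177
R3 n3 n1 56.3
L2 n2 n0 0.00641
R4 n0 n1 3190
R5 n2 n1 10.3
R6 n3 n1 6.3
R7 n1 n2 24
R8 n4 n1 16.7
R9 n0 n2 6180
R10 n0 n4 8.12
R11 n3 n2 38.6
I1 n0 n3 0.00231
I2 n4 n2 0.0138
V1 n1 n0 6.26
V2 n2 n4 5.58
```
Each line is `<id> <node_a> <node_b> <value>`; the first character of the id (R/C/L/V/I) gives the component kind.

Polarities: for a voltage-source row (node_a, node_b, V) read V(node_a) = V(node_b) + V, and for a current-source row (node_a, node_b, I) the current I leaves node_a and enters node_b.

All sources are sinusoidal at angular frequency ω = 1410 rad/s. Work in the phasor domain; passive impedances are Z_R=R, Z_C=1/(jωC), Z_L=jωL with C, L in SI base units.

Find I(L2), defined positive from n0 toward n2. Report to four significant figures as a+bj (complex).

MNA unknowns: 4 node voltages V₁..V_4 plus 2 source currents (V1, V2)
R1: Y=0.003165+0.000j on G[1,0]
R2: Y=0.004630+0.000j on G[2,3]
L1: Y=0.000-4.007j on G[2,0]
R3: Y=0.01776+0.000j on G[3,1]
L2: Y=0.000-0.1106j on G[2,0]
R4: Y=0.0003135+0.000j on G[0,1]
R5: Y=0.09709+0.000j on G[2,1]
R6: Y=0.1587+0.000j on G[3,1]
R7: Y=0.04167+0.000j on G[1,2]
R8: Y=0.05988+0.000j on G[4,1]
R9: Y=0.0001618+0.000j on G[0,2]
R10: Y=0.1232+0.000j on G[0,4]
R11: Y=0.02591+0.000j on G[3,2]
I1: z[0]−=0.00231, z[3]+=0.00231
I2: z[4]−=0.0138, z[2]+=0.0138
V1: row V1−V0=6.26, i_V1 at 1,0
V2: row V2−V4=5.58, i_V2 at 2,4
solve → V1=6.260+0.000j, V2=0.04948+0.5855j, V3=5.355+0.08636j, V4=-5.531+0.5855j
aux → i_V1=-1.749+0.1315j, i_V2=-1.373+0.1072j

-0.06478+0.005475j A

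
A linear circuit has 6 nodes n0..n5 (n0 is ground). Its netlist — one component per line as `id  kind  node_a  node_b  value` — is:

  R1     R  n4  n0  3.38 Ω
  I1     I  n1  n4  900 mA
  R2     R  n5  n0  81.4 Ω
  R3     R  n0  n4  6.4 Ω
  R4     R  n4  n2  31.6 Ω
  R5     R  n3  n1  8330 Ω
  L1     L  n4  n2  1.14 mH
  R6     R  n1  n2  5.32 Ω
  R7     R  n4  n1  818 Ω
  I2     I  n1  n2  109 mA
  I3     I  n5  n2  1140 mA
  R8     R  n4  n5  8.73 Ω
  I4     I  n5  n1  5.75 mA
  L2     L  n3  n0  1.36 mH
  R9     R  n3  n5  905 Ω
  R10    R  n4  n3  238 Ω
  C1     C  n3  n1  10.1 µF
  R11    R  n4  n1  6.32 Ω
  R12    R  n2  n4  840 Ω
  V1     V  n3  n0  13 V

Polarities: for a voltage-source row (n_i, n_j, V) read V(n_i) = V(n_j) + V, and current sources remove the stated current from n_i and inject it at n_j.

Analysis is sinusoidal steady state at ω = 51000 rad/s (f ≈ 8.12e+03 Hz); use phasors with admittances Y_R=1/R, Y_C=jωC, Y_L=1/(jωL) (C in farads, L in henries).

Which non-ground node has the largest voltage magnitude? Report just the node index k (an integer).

Apply KCL at each of the 5 non-ground nodes and solve the resulting linear system.
Node n1: branches {I1, R5, R6, R7, I2, I4, C1, R11} → V_1 = 12.45+3.111j
Node n2: branches {R4, L1, R6, I2, I3, R12} → V_2 = 16.58+3.732j
Node n3: branches {R5, L2, R9, R10, C1, V1} → V_3 = 13.00+0.000j
Node n4: branches {R1, I1, R3, R4, L1, R7, R8, R10, R11, R12} → V_4 = 3.822+0.6043j
Node n5: branches {R2, I3, R8, I4, R9} → V_5 = -5.421+0.5411j
Source currents: i(V1)=-1.662-0.09243j

2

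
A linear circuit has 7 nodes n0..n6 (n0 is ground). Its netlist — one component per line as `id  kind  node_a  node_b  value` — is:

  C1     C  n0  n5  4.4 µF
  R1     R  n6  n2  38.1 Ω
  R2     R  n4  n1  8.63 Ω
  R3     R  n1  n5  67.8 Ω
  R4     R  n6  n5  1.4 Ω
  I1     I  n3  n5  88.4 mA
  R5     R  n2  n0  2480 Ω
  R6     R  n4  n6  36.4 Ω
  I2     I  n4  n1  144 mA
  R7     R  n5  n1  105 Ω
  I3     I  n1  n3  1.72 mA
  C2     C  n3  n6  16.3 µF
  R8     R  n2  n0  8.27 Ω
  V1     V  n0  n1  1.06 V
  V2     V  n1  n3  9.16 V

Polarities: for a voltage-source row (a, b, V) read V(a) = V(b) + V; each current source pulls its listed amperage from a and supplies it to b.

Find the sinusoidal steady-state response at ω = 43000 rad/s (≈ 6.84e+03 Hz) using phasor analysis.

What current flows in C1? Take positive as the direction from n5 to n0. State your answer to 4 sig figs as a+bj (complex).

Element admittances at ω=43000 rad/s:
  Y(C1) = 0.000+0.1892j S between n0,n5
  Y(R1) = 0.02625+0.000j S between n6,n2
  Y(R2) = 0.1159+0.000j S between n4,n1
  Y(R3) = 0.01475+0.000j S between n1,n5
  Y(R4) = 0.7143+0.000j S between n6,n5
  I1: injects 0.0884 A into n5 (from n3)
  Y(R5) = 0.0004032+0.000j S between n2,n0
  Y(R6) = 0.02747+0.000j S between n4,n6
  I2: injects 0.144 A into n1 (from n4)
  Y(R7) = 0.009524+0.000j S between n5,n1
  I3: injects 0.00172 A into n3 (from n1)
  Y(C2) = 0.000+0.7009j S between n3,n6
  Y(R8) = 0.1209+0.000j S between n2,n0
  V1: constraint V(n0)−V(n1) = 1.06
  V2: constraint V(n1)−V(n3) = 9.16
Assemble and solve the 8×8 MNA system:
  V(n1)=-1.060+0.000j  V(n2)=-1.449-0.1847j  V(n3)=-10.22+0.000j  V(n4)=-3.423-0.1990j  V(n5)=-7.556+0.9313j  V(n6)=-8.148-1.039j
  i(V1)=-0.3520-1.452j  i(V2)=-0.6412-1.453j

-0.1762-1.430j A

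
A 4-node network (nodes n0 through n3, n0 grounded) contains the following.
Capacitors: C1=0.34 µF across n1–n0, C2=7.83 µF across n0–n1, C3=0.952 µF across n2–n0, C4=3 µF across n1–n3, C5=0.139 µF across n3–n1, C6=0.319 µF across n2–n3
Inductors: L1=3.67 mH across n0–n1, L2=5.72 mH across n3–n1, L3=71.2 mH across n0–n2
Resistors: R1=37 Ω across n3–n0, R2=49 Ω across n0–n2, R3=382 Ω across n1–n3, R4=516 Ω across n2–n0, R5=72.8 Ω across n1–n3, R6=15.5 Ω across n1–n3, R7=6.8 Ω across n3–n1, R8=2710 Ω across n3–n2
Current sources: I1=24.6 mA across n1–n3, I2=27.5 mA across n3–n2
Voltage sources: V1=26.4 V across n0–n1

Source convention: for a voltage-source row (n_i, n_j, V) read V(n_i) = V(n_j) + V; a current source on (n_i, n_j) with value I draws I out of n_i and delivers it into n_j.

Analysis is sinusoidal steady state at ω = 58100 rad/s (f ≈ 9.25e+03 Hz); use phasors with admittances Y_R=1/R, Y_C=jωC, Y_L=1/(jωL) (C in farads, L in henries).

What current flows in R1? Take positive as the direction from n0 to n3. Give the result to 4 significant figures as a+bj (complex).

0.6436+0.01303j A

Apply KCL at each of the 3 non-ground nodes and solve the resulting linear system.
Node n1: branches {C1, L1, C2, R3, L2, R5, R6, C4, C5, I1, R7, V1} → V_1 = -26.40+0.000j
Node n2: branches {R2, C3, R4, L3, I2, C6, R8} → V_2 = -5.371-2.033j
Node n3: branches {R1, R3, L2, R5, R6, C4, C5, I1, I2, C6, R7, R8} → V_3 = -23.81-0.4820j
Source currents: i(V1)=-0.6516-12.76j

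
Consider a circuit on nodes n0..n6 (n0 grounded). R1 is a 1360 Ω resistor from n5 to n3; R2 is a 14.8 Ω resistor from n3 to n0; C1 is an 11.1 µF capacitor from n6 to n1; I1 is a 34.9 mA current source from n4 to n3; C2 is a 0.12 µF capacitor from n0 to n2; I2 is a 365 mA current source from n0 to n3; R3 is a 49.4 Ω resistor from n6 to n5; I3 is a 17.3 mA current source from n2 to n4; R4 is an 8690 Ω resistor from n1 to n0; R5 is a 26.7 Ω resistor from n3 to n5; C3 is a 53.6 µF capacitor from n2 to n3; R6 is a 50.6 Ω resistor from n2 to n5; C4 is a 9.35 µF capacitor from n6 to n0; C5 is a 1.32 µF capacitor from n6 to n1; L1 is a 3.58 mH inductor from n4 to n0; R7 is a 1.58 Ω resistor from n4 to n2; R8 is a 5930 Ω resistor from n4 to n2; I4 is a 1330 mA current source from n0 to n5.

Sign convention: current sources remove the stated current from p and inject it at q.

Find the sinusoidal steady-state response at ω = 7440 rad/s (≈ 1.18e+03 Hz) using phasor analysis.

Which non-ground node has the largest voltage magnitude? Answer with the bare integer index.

MNA unknowns: 6 node voltages V₁..V_6
R1: Y=0.0007353+0.000j on G[5,3]
R2: Y=0.06757+0.000j on G[3,0]
C1: Y=0.000+0.08258j on G[6,1]
I1: z[4]−=0.0349, z[3]+=0.0349
C2: Y=0.000+0.0008928j on G[0,2]
I2: z[0]−=0.365, z[3]+=0.365
R3: Y=0.02024+0.000j on G[6,5]
I3: z[2]−=0.0173, z[4]+=0.0173
R4: Y=0.0001151+0.000j on G[1,0]
R5: Y=0.03745+0.000j on G[3,5]
C3: Y=0.000+0.3988j on G[2,3]
R6: Y=0.01976+0.000j on G[2,5]
C4: Y=0.000+0.06956j on G[6,0]
C5: Y=0.000+0.009821j on G[6,1]
L1: Y=0.000-0.03754j on G[4,0]
R7: Y=0.6329+0.000j on G[4,2]
R8: Y=0.0001686+0.000j on G[4,2]
I4: z[0]−=1.33, z[5]+=1.33
solve → V1=2.763-7.468j, V2=15.26+5.238j, V3=14.06+5.239j, V4=14.87+6.119j, V5=28.44+1.948j, V6=2.753-7.471j

5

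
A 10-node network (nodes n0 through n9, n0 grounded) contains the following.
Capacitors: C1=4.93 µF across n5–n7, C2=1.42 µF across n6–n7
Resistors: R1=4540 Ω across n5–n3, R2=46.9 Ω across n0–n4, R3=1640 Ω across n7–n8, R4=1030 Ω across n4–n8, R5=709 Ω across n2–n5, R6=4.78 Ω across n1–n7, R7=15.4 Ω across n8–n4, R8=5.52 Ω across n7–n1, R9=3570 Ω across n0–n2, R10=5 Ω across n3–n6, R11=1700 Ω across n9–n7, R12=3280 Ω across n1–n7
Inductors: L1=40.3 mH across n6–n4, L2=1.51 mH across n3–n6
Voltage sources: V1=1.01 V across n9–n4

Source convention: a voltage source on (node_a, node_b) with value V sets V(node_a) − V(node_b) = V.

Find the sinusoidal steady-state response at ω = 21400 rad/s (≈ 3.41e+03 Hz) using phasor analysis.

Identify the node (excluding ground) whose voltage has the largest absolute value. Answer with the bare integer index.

MNA unknowns: 9 node voltages V₁..V_9 plus 1 source current (V1)
C1: Y=0.000+0.1055j on G[5,7]
R1: Y=0.0002203+0.000j on G[5,3]
L1: Y=0.000-0.001160j on G[6,4]
R2: Y=0.02132+0.000j on G[0,4]
R3: Y=0.0006098+0.000j on G[7,8]
C2: Y=0.000+0.03039j on G[6,7]
R4: Y=0.0009709+0.000j on G[4,8]
R5: Y=0.001410+0.000j on G[2,5]
R6: Y=0.2092+0.000j on G[1,7]
R7: Y=0.06494+0.000j on G[8,4]
R8: Y=0.1812+0.000j on G[7,1]
R9: Y=0.0002801+0.000j on G[0,2]
R10: Y=0.2000+0.000j on G[3,6]
R11: Y=0.0005882+0.000j on G[9,7]
R12: Y=0.0003049+0.000j on G[1,7]
L2: Y=0.000-0.03095j on G[3,6]
V1: row V9−V4=1.01, i_V1 at 9,4
solve → V1=0.2405+0.2035j, V2=0.2003+0.1702j, V3=0.2501+0.2117j, V4=-0.002631-0.002236j, V5=0.2401+0.2040j, V6=0.2501+0.2118j, V7=0.2405+0.2035j, V8=-0.0004024-0.0003501j, V9=1.007-0.002236j
aux → i_V1=-0.0004511+0.0001210j

9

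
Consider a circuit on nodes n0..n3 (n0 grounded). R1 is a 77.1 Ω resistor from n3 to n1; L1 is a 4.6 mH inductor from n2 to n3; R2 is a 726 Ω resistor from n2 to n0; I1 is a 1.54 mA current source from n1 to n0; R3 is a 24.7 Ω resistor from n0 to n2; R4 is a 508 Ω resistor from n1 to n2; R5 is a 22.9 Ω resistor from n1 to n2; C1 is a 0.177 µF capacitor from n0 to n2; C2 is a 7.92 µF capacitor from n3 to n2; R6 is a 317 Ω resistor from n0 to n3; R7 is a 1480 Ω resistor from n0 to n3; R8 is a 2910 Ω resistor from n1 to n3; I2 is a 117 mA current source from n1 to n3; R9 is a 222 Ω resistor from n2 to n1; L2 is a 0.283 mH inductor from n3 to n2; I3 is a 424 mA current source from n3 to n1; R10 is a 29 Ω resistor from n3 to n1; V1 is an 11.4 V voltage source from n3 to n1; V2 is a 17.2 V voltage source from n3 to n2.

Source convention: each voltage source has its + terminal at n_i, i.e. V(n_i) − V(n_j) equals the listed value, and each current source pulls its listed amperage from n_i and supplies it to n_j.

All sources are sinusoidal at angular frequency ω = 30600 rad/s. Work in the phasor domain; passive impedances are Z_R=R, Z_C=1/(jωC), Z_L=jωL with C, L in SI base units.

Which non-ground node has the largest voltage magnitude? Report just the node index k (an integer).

3

Element admittances at ω=30600 rad/s:
  Y(R1) = 0.01297+0.000j S between n3,n1
  Y(L1) = 0.000-0.007104j S between n2,n3
  Y(R2) = 0.001377+0.000j S between n2,n0
  I1: injects 0.00154 A into n0 (from n1)
  Y(R3) = 0.04049+0.000j S between n0,n2
  Y(R4) = 0.001969+0.000j S between n1,n2
  Y(R5) = 0.04367+0.000j S between n1,n2
  Y(C1) = 0.000+0.005416j S between n0,n2
  Y(C2) = 0.000+0.2424j S between n3,n2
  Y(R6) = 0.003155+0.000j S between n0,n3
  Y(R7) = 0.0006757+0.000j S between n0,n3
  Y(R8) = 0.0003436+0.000j S between n1,n3
  I2: injects 0.117 A into n3 (from n1)
  Y(R9) = 0.004505+0.000j S between n2,n1
  Y(L2) = 0.000-0.1155j S between n3,n2
  I3: injects 0.424 A into n1 (from n3)
  Y(R10) = 0.03448+0.000j S between n3,n1
  V1: constraint V(n3)−V(n1) = 11.4
  V2: constraint V(n3)−V(n2) = 17.2
Assemble and solve the 5×5 MNA system:
  V(n1)=4.345+0.1725j  V(n2)=-1.455+0.1725j  V(n3)=15.74+0.1725j
  i(V1)=-0.5595+0.000j  i(V2)=-0.3527-2.061j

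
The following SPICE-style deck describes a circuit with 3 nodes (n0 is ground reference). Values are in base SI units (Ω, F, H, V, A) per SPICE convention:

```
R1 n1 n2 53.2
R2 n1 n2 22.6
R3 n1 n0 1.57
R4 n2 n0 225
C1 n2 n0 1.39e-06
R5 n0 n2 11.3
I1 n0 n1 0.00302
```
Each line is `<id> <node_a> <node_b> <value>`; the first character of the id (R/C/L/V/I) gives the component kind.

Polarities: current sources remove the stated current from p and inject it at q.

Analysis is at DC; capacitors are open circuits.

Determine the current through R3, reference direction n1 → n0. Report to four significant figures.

Element admittances at DC:
  Y(R1) = 0.01880 S between n1,n2
  Y(R2) = 0.04425 S between n1,n2
  Y(R3) = 0.6369 S between n1,n0
  Y(R4) = 0.004444 S between n2,n0
  Y(C1) = 0.000 S between n2,n0
  Y(R5) = 0.08850 S between n0,n2
  I1: injects 0.00302 A into n1 (from n0)
Assemble and solve the 2×2 MNA system:
  V(n1)=0.004477  V(n2)=0.001810

0.002852 A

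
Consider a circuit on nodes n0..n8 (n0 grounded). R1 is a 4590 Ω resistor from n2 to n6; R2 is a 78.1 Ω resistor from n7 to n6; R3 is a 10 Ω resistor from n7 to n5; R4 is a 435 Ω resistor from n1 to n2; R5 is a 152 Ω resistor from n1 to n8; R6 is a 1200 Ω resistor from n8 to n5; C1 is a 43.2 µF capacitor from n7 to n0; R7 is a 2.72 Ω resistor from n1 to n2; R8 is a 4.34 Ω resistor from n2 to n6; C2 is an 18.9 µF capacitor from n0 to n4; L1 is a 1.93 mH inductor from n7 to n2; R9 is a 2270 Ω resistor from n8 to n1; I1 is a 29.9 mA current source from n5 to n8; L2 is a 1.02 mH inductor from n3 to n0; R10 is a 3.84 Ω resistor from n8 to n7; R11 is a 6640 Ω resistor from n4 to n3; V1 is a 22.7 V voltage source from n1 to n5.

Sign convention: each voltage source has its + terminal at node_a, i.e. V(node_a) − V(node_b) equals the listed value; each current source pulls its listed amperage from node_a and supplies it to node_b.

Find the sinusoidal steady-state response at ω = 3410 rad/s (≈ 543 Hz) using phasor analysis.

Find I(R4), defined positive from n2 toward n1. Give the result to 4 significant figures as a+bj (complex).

-0.008187+0.004278j A

MNA unknowns: 8 node voltages V₁..V_8 plus 1 source current (V1)
R1: Y=0.0002179+0.000j on G[2,6]
R2: Y=0.01280+0.000j on G[7,6]
R3: Y=0.1000+0.000j on G[7,5]
R4: Y=0.002299+0.000j on G[1,2]
R5: Y=0.006579+0.000j on G[1,8]
R6: Y=0.0008333+0.000j on G[8,5]
C1: Y=0.000+0.1473j on G[7,0]
R7: Y=0.3676+0.000j on G[1,2]
R8: Y=0.2304+0.000j on G[2,6]
C2: Y=0.000+0.06445j on G[0,4]
L1: Y=0.000-0.1519j on G[7,2]
R9: Y=0.0004405+0.000j on G[8,1]
I1: z[5]−=0.0299, z[8]+=0.0299
L2: Y=0.000-0.2875j on G[3,0]
R10: Y=0.2604+0.000j on G[8,7]
R11: Y=0.0001506+0.000j on G[4,3]
V1: row V1−V5=22.7, i_V1 at 1,5
solve → V1=8.751+6.396j, V2=5.190+8.257j, V3=0.000+0.000j, V4=0.000+0.000j, V5=-13.95+6.396j, V6=4.917+7.823j, V7=0.000+0.000j, V8=0.2971+0.1872j
aux → i_V1=-1.377+0.6448j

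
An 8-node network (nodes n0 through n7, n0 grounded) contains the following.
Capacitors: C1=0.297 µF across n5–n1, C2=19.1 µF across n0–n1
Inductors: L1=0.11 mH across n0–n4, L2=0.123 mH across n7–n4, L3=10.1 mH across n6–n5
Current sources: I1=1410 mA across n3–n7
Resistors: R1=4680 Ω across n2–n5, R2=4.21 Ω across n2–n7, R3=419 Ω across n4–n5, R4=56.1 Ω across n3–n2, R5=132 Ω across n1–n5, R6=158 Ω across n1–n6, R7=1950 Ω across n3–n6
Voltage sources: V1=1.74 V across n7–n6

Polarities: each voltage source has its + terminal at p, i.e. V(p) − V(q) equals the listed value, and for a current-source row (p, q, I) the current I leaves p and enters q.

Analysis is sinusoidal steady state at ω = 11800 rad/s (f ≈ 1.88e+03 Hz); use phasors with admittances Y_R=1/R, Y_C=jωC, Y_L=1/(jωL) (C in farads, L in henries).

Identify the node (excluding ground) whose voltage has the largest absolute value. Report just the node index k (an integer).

3

Apply KCL at each of the 7 non-ground nodes and solve the resulting linear system.
Node n1: branches {C1, C2, R5, R6} → V_1 = 0.02548+0.08891j
Node n2: branches {R1, R2, R4} → V_2 = -5.737+0.05839j
Node n3: branches {I1, R4, R7} → V_3 = -82.51+0.05836j
Node n4: branches {L1, L2, R3} → V_4 = 0.007453+0.02601j
Node n5: branches {C1, R1, R3, R5, L3} → V_5 = -0.6531+1.187j
Node n6: branches {R6, L3, R7, V1} → V_6 = -1.720+0.05738j
Node n7: branches {I1, L2, R2, V1} → V_7 = 0.01981+0.05738j
Source currents: i(V1)=0.02090+0.008754j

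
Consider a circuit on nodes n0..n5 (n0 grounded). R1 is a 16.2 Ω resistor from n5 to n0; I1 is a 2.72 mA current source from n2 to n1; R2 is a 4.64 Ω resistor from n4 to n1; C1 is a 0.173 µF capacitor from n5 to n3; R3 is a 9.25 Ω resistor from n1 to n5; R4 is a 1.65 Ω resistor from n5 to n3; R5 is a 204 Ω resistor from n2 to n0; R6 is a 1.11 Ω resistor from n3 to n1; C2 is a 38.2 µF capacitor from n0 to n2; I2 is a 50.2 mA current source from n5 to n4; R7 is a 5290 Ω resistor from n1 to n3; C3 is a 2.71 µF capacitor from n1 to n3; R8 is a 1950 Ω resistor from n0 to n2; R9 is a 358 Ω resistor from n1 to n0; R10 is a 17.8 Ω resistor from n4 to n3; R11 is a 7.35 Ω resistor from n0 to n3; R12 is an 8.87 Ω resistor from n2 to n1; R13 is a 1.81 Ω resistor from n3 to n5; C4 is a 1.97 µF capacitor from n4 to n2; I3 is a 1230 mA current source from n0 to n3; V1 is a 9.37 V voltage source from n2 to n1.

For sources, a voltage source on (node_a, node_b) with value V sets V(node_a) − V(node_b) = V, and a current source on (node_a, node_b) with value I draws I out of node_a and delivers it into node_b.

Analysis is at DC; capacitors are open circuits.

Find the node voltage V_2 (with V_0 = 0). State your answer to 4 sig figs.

Element admittances at DC:
  Y(R1) = 0.06173 S between n5,n0
  I1: injects 0.00272 A into n1 (from n2)
  Y(R2) = 0.2155 S between n4,n1
  Y(C1) = 0.000 S between n5,n3
  Y(R3) = 0.1081 S between n1,n5
  Y(R4) = 0.6061 S between n5,n3
  Y(R5) = 0.004902 S between n2,n0
  Y(R6) = 0.9009 S between n3,n1
  Y(C2) = 0.000 S between n0,n2
  I2: injects 0.0502 A into n4 (from n5)
  Y(R7) = 0.0001890 S between n1,n3
  Y(C3) = 0.000 S between n1,n3
  Y(R8) = 0.0005128 S between n0,n2
  Y(R9) = 0.002793 S between n1,n0
  Y(R10) = 0.05618 S between n4,n3
  Y(R11) = 0.1361 S between n0,n3
  Y(R12) = 0.1127 S between n2,n1
  Y(R13) = 0.5525 S between n3,n5
  Y(C4) = 0.000 S between n4,n2
  I3: injects 1.23 A into n3 (from n0)
  V1: constraint V(n2)−V(n1) = 9.37
Assemble and solve the 6×6 MNA system:
  V(n1)=5.735  V(n2)=15.11  V(n3)=5.823  V(n4)=5.938  V(n5)=5.507
  i(V1)=-1.141

15.11 V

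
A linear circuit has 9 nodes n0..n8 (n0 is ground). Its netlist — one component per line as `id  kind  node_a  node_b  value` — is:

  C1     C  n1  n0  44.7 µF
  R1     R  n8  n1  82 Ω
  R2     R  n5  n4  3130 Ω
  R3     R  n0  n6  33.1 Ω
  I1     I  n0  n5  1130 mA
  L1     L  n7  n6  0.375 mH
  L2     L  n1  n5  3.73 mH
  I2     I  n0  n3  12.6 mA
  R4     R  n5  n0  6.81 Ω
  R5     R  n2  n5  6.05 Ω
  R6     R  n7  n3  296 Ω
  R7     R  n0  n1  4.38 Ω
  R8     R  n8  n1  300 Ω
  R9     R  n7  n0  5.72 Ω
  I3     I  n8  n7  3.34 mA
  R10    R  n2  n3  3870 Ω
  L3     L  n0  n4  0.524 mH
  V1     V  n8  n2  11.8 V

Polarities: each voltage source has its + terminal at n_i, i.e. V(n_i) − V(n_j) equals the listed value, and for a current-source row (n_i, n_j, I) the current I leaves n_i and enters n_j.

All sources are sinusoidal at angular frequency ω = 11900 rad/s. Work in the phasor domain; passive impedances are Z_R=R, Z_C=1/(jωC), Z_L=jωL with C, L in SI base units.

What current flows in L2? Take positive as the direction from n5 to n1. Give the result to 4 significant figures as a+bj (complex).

Element admittances at ω=11900 rad/s:
  Y(C1) = 0.000+0.5319j S between n1,n0
  Y(R1) = 0.01220+0.000j S between n8,n1
  Y(R2) = 0.0003195+0.000j S between n5,n4
  Y(R3) = 0.03021+0.000j S between n0,n6
  I1: injects 1.13 A into n5 (from n0)
  Y(L1) = 0.000-0.2241j S between n7,n6
  Y(L2) = 0.000-0.02253j S between n1,n5
  I2: injects 0.0126 A into n3 (from n0)
  Y(R4) = 0.1468+0.000j S between n5,n0
  Y(R5) = 0.1653+0.000j S between n2,n5
  Y(R6) = 0.003378+0.000j S between n7,n3
  Y(R7) = 0.2283+0.000j S between n0,n1
  Y(R8) = 0.003333+0.000j S between n8,n1
  Y(R9) = 0.1748+0.000j S between n7,n0
  I3: injects 0.00334 A into n7 (from n8)
  Y(R10) = 0.0002584+0.000j S between n2,n3
  Y(L3) = 0.000-0.1604j S between n0,n4
  V1: constraint V(n8)−V(n2) = 11.8
Assemble and solve the 9×9 MNA system:
  V(n1)=0.01197-0.5168j  V(n2)=4.242+0.6472j  V(n3)=3.839+0.04811j  V(n4)=-0.001486+0.01150j  V(n5)=5.769+0.7574j  V(n6)=0.07732-0.008133j  V(n7)=0.07841+0.002291j  V(n8)=16.04+0.6472j
  i(V1)=-0.2523-0.01807j

0.02871-0.1297j A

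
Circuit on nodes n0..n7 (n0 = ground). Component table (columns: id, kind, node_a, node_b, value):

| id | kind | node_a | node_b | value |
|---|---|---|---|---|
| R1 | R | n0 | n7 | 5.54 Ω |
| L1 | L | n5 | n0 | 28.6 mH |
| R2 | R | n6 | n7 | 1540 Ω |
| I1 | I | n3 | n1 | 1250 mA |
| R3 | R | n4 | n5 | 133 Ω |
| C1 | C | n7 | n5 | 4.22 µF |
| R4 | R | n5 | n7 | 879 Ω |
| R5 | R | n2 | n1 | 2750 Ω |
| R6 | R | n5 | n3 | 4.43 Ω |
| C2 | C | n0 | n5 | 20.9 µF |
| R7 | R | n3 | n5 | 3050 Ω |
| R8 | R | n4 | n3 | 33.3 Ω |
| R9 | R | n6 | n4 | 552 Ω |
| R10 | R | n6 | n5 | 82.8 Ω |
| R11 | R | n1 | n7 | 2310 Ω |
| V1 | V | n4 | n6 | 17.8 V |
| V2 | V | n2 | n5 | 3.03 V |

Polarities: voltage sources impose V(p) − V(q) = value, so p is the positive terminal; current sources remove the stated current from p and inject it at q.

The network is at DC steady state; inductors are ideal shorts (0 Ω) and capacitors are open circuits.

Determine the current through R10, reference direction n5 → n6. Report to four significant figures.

MNA unknowns: 7 node voltages V₁..V_7 plus 3 source currents (L1, V1, V2)
R1: Y=0.1805 on G[0,7]
L1: row V5−V0=0, i_L1 at 5,0
R2: Y=0.0006494 on G[6,7]
I1: z[3]−=1.25, z[1]+=1.25
R3: Y=0.007519 on G[4,5]
C1: Y=0.000 on G[7,5]
R4: Y=0.001138 on G[5,7]
R5: Y=0.0003636 on G[2,1]
R6: Y=0.2257 on G[5,3]
C2: Y=0.000 on G[0,5]
R7: Y=0.0003279 on G[3,5]
R8: Y=0.03003 on G[4,3]
R9: Y=0.001812 on G[6,4]
R10: Y=0.01208 on G[6,5]
R11: Y=0.0004329 on G[1,7]
V1: row V4−V6=17.8, i_V1 at 4,6
V2: row V2−V5=3.03, i_V2 at 2,5
solve → V1=1573, V2=3.030, V3=-4.675, V4=1.761, V5=0.000, V6=-16.04, V7=3.669
aux → i_L1=-0.6623, i_V1=-0.2388, i_V2=0.5708

0.1937 A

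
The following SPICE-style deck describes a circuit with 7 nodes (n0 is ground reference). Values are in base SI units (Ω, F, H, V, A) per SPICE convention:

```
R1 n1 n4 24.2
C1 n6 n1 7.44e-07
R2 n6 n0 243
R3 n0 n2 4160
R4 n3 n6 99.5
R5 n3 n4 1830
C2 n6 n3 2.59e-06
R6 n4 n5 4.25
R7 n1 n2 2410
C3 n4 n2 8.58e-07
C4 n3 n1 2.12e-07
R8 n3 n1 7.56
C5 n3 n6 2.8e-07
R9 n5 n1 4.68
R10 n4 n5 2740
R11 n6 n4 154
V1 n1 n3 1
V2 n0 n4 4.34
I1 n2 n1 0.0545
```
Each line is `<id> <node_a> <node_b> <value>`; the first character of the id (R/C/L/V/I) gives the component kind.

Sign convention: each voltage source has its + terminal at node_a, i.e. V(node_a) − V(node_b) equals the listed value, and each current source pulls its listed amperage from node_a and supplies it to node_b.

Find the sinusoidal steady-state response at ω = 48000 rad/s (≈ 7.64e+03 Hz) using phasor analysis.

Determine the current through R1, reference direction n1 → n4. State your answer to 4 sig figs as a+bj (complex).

Apply KCL at each of the 6 non-ground nodes and solve the resulting linear system.
Node n1: branches {R1, C1, R7, C4, R8, R9, V1, I1} → V_1 = -3.848+0.01020j
Node n2: branches {R3, R7, C3, I1} → V_2 = -4.360+1.293j
Node n3: branches {R4, R5, C2, C4, R8, C5, V1} → V_3 = -4.848+0.01020j
Node n4: branches {R1, R5, R6, C3, R10, R11, V2} → V_4 = -4.340+0.000j
Node n5: branches {R6, R9, R10} → V_5 = -4.106+0.004850j
Node n6: branches {C1, R2, R4, C2, C5, R11} → V_6 = -4.630-0.09784j
Source currents: i(V1)=-0.1496-0.03913j, i(V2)=-0.02010-9.187e-05j

0.02034+0.0004215j A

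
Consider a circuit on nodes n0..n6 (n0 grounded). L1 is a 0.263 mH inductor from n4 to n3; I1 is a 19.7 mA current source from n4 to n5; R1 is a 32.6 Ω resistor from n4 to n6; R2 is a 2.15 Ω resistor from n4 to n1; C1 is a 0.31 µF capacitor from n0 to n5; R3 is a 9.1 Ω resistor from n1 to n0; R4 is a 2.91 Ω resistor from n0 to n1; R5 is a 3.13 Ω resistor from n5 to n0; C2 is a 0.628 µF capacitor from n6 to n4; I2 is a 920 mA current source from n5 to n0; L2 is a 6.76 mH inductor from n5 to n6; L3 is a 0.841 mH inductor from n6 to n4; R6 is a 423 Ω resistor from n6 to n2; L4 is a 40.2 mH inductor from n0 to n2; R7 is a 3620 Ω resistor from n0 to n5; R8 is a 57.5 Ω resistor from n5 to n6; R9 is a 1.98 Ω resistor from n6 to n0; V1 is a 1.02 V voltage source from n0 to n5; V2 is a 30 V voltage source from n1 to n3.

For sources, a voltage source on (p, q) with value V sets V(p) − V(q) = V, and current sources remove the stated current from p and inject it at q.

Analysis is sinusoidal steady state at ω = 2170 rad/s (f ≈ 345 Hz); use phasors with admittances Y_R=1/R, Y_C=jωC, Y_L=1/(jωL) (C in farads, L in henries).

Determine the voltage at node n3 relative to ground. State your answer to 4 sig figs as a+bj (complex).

-21.20-9.050j V

Element admittances at ω=2170 rad/s:
  Y(L1) = 0.000-1.752j S between n4,n3
  I1: injects 0.0197 A into n5 (from n4)
  Y(R1) = 0.03067+0.000j S between n4,n6
  Y(R2) = 0.4651+0.000j S between n4,n1
  Y(C1) = 0.000+0.0006727j S between n0,n5
  Y(R3) = 0.1099+0.000j S between n1,n0
  Y(R4) = 0.3436+0.000j S between n0,n1
  Y(R5) = 0.3195+0.000j S between n5,n0
  Y(C2) = 0.000+0.001363j S between n6,n4
  I2: injects 0.92 A into n0 (from n5)
  Y(L2) = 0.000-0.06817j S between n5,n6
  Y(L3) = 0.000-0.5480j S between n6,n4
  Y(R6) = 0.002364+0.000j S between n6,n2
  Y(L4) = 0.000-0.01146j S between n0,n2
  Y(R7) = 0.0002762+0.000j S between n0,n5
  Y(R8) = 0.01739+0.000j S between n5,n6
  Y(R9) = 0.5051+0.000j S between n6,n0
  V1: constraint V(n0)−V(n5) = 1.02
  V2: constraint V(n1)−V(n3) = 30
Assemble and solve the 8×8 MNA system:
  V(n1)=8.802-9.050j  V(n2)=-1.701-1.417j  V(n3)=-21.20-9.050j  V(n4)=-16.47-0.06324j  V(n5)=-1.020+0.000j  V(n6)=-8.574+6.833j
  i(V1)=0.2397-0.6345j  i(V2)=-15.75+8.284j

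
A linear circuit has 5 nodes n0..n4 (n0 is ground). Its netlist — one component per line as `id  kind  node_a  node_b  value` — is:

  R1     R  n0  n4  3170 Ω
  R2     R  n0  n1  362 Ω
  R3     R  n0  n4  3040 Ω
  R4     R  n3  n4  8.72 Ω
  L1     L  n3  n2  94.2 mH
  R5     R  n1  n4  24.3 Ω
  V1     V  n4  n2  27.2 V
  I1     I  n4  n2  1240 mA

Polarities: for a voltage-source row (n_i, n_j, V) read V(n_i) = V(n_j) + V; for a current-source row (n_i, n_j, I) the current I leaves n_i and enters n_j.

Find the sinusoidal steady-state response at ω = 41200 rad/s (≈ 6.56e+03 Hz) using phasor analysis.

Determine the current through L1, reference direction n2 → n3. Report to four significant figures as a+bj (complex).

-1.575e-05+0.007008j A

Apply KCL at each of the 4 non-ground nodes and solve the resulting linear system.
Node n1: branches {R2, R5} → V_1 = 0.000+0.000j
Node n2: branches {L1, V1, I1} → V_2 = -27.20+0.000j
Node n3: branches {R4, L1} → V_3 = -0.0001373+0.06111j
Node n4: branches {R1, R3, R4, R5, V1, I1} → V_4 = 0.000+0.000j
Source currents: i(V1)=-1.240+0.007008j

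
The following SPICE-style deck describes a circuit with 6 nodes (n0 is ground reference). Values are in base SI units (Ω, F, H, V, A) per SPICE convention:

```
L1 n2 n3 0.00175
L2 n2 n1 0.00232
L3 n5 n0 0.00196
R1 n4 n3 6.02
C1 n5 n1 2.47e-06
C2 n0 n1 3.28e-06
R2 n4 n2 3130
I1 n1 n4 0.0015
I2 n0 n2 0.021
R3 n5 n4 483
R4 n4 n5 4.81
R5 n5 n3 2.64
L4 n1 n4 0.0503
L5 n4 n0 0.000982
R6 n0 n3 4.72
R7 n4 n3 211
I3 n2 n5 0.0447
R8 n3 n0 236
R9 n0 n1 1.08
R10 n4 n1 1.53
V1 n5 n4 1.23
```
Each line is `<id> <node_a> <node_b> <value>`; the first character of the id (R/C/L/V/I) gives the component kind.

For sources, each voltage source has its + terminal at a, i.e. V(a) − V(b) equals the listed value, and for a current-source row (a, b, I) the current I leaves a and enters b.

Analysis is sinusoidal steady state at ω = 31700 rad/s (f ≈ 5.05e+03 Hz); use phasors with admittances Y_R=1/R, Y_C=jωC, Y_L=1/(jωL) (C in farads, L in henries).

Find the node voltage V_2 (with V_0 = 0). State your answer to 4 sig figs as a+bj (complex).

0.2211-0.7648j V

Element admittances at ω=31700 rad/s:
  Y(L1) = 0.000-0.01803j S between n2,n3
  Y(L2) = 0.000-0.01360j S between n2,n1
  Y(L3) = 0.000-0.01609j S between n5,n0
  Y(R1) = 0.1661+0.000j S between n4,n3
  Y(C1) = 0.000+0.07830j S between n5,n1
  Y(C2) = 0.000+0.1040j S between n0,n1
  Y(R2) = 0.0003195+0.000j S between n4,n2
  I1: injects 0.0015 A into n4 (from n1)
  I2: injects 0.021 A into n2 (from n0)
  Y(R3) = 0.002070+0.000j S between n5,n4
  Y(R4) = 0.2079+0.000j S between n4,n5
  Y(R5) = 0.3788+0.000j S between n5,n3
  Y(L4) = 0.000-0.0006272j S between n1,n4
  Y(L5) = 0.000-0.03212j S between n4,n0
  Y(R6) = 0.2119+0.000j S between n0,n3
  Y(R7) = 0.004739+0.000j S between n4,n3
  I3: injects 0.0447 A into n5 (from n2)
  Y(R8) = 0.004237+0.000j S between n3,n0
  Y(R9) = 0.9259+0.000j S between n0,n1
  Y(R10) = 0.6536+0.000j S between n4,n1
  V1: constraint V(n5)−V(n4) = 1.23
Assemble and solve the 6×6 MNA system:
  V(n1)=-0.07748+0.03041j  V(n2)=0.2211-0.7648j  V(n3)=0.4588-0.04265j  V(n4)=-0.1848-0.06722j  V(n5)=1.045-0.06722j
  i(V1)=-0.4422-0.06178j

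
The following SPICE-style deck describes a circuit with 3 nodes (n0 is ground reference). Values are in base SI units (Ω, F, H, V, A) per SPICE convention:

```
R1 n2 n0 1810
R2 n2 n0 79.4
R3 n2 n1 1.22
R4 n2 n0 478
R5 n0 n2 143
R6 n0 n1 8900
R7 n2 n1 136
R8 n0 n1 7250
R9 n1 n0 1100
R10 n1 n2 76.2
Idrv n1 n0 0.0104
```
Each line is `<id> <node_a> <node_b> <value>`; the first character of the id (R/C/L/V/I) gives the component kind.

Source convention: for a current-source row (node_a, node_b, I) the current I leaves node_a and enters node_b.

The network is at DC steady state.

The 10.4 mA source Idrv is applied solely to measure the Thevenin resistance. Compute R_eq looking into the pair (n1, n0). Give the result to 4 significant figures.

Element admittances at DC:
  Y(R1) = 0.0005525 S between n2,n0
  Y(R2) = 0.01259 S between n2,n0
  Y(R3) = 0.8197 S between n2,n1
  Y(R4) = 0.002092 S between n2,n0
  Y(R5) = 0.006993 S between n0,n2
  Y(R6) = 0.0001124 S between n0,n1
  Y(R7) = 0.007353 S between n2,n1
  Y(R8) = 0.0001379 S between n0,n1
  Y(R9) = 0.0009091 S between n1,n0
  Y(R10) = 0.01312 S between n1,n2
  Idrv: injects 0.0104 A into n0 (from n1)
Assemble and solve the 2×2 MNA system:
  V(n1)=-0.4558  V(n2)=-0.4440

R_eq = 43.82 Ω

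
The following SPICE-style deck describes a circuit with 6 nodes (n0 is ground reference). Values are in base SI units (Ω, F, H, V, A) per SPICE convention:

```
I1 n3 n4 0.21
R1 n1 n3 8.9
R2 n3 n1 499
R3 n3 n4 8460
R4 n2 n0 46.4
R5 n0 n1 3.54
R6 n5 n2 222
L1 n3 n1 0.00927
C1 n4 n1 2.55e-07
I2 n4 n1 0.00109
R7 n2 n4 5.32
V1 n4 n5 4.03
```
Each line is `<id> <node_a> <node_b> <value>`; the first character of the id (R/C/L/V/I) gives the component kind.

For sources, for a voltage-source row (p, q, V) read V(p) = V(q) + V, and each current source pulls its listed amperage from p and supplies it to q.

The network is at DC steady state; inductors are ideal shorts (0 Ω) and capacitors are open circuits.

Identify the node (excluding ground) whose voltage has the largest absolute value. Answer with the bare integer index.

4

Element admittances at DC:
  I1: injects 0.21 A into n4 (from n3)
  Y(R1) = 0.1124 S between n1,n3
  Y(R2) = 0.002004 S between n3,n1
  Y(R3) = 0.0001182 S between n3,n4
  Y(R4) = 0.02155 S between n2,n0
  Y(R5) = 0.2825 S between n0,n1
  Y(R6) = 0.004505 S between n5,n2
  L1: short n3↔n1 (DC inductor)
  Y(C1) = 0.000 S between n4,n1
  I2: injects 0.00109 A into n1 (from n4)
  Y(R7) = 0.1880 S between n2,n4
  V1: constraint V(n4)−V(n5) = 4.03
Assemble and solve the 7×7 MNA system:
  V(n1)=-0.7347  V(n2)=9.630  V(n3)=-0.7347  V(n4)=10.80  V(n5)=6.773
  i(L1)=-0.2086  i(V1)=-0.01287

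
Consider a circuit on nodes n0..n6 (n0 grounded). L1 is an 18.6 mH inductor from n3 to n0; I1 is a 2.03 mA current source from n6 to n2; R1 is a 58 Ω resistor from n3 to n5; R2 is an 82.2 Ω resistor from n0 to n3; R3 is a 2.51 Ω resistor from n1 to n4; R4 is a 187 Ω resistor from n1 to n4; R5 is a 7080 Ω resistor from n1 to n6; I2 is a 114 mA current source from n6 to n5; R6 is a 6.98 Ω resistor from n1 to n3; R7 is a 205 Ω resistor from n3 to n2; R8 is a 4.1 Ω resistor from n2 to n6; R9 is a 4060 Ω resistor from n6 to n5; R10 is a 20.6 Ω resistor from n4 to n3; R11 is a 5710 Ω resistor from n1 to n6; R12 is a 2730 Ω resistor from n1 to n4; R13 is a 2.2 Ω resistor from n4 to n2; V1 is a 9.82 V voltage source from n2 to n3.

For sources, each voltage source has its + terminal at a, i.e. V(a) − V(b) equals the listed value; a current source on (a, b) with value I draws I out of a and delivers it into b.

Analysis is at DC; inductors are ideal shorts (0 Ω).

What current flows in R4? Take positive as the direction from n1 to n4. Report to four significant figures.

-0.01025 A

Element admittances at DC:
  L1: short n3↔n0 (DC inductor)
  I1: injects 0.00203 A into n2 (from n6)
  Y(R1) = 0.01724 S between n3,n5
  Y(R2) = 0.01217 S between n0,n3
  Y(R3) = 0.3984 S between n1,n4
  Y(R4) = 0.005348 S between n1,n4
  Y(R5) = 0.0001412 S between n1,n6
  I2: injects 0.114 A into n5 (from n6)
  Y(R6) = 0.1433 S between n1,n3
  Y(R7) = 0.004878 S between n3,n2
  Y(R8) = 0.2439 S between n2,n6
  Y(R9) = 0.0002463 S between n6,n5
  Y(R10) = 0.04854 S between n4,n3
  Y(R11) = 0.0001751 S between n1,n6
  Y(R12) = 0.0003663 S between n1,n4
  Y(R13) = 0.4545 S between n4,n2
  V1: constraint V(n2)−V(n3) = 9.82
Assemble and solve the 8×8 MNA system:
  V(n1)=5.416  V(n2)=9.820  V(n3)=0.000  V(n4)=7.333  V(n5)=6.650  V(n6)=9.336
  i(L1)=0.000  i(V1)=-1.294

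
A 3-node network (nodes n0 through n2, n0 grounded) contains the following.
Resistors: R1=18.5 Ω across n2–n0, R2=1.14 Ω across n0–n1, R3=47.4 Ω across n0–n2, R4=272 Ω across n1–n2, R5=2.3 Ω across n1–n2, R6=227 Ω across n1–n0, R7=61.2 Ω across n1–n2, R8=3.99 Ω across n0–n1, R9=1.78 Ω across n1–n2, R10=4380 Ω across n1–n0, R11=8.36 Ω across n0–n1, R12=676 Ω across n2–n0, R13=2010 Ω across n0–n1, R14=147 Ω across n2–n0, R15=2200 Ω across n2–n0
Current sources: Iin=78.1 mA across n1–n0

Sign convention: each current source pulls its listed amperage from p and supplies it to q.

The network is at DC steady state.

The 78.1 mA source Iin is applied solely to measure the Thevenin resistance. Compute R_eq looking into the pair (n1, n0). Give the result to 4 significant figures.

Apply KCL at each of the 2 non-ground nodes and solve the resulting linear system.
Node n1: branches {R2, R4, R5, R6, R7, R8, R9, R10, R11, R13, Iin} → V_1 = -0.05872
Node n2: branches {R1, R3, R4, R5, R7, R9, R12, R14, R15} → V_2 = -0.05424

R_eq = 0.7518 Ω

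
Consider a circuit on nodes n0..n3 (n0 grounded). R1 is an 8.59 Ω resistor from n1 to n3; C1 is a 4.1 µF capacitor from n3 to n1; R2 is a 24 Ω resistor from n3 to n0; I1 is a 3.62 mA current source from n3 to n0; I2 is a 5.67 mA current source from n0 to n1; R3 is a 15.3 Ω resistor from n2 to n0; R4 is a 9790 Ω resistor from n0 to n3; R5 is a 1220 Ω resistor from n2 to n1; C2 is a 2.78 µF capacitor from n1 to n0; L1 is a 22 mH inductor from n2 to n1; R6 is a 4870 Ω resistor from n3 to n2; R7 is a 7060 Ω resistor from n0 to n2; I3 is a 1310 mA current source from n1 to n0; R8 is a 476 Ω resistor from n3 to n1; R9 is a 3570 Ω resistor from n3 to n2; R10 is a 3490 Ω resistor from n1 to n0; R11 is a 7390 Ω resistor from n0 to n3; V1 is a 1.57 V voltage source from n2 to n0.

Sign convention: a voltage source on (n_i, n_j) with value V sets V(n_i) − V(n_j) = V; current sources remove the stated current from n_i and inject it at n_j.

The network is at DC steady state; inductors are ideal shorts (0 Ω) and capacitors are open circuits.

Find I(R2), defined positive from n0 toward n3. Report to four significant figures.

-0.04744 A

MNA unknowns: 3 node voltages V₁..V_3 plus 2 source currents (L1, V1)
R1: Y=0.1164 on G[1,3]
C1: Y=0.000 on G[3,1]
R2: Y=0.04167 on G[3,0]
I1: z[3]−=0.00362, z[0]+=0.00362
I2: z[0]−=0.00567, z[1]+=0.00567
R3: Y=0.06536 on G[2,0]
R4: Y=0.0001021 on G[0,3]
R5: Y=0.0008197 on G[2,1]
C2: Y=0.000 on G[1,0]
L1: row V2−V1=0, i_L1 at 2,1
R6: Y=0.0002053 on G[3,2]
R7: Y=0.0001416 on G[0,2]
I3: z[1]−=1.31, z[0]+=1.31
R8: Y=0.002101 on G[3,1]
R9: Y=0.0002801 on G[3,2]
R10: Y=0.0002865 on G[1,0]
R11: Y=0.0001353 on G[0,3]
V1: row V2−V0=1.57, i_V1 at 2,0
solve → V1=1.570, V2=1.570, V3=1.139
aux → i_L1=1.356, i_V1=-1.459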